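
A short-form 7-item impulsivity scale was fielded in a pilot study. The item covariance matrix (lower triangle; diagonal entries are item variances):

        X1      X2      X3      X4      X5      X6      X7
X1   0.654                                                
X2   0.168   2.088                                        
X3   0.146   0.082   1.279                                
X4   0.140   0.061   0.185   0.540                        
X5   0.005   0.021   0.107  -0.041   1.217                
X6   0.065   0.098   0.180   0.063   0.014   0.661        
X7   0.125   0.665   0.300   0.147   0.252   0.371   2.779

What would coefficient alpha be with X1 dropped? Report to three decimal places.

α = 0.443

Remaining items: X2, X3, X4, X5, X6, X7 (k = 6).
Σσᵢ² = 2.088 + 1.279 + 0.540 + 1.217 + 0.661 + 2.779 = 8.564
σ²_T = 8.564 + 2 × 2.505 = 13.574
α (item deleted) = (6/5)·(1 − 8.564/13.574) = 0.443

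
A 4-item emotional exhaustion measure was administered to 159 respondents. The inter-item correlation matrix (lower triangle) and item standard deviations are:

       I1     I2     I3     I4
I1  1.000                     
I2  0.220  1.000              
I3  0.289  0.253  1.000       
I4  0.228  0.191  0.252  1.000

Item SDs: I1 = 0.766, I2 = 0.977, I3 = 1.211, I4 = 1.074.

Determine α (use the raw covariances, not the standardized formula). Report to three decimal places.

α = 0.547

Σσ²ᵢ = 0.766² + 0.977² + 1.211² + 1.074² = 4.1613
Covariances σ_ij = r_ij · s_i · s_j:
  σ(I1,I2) = 0.220 × 0.766 × 0.977 = 0.1646
  σ(I1,I3) = 0.289 × 0.766 × 1.211 = 0.2681
  σ(I1,I4) = 0.228 × 0.766 × 1.074 = 0.1876
  σ(I2,I3) = 0.253 × 0.977 × 1.211 = 0.2993
  σ(I2,I4) = 0.191 × 0.977 × 1.074 = 0.2004
  σ(I3,I4) = 0.252 × 1.211 × 1.074 = 0.3278
σ²_T = Σσ²ᵢ + 2·Σσ_ij = 4.1613 + 2 × 1.4478 = 7.0569
α = (4/3)·(1 − 4.1613/7.0569) = 0.547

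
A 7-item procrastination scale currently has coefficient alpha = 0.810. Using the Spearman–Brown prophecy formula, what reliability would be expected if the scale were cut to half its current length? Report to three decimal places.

Length factor m = 1/2
α' = m·α / (1 − (1−m)·α)
   = 1/2 × 0.810 / (1 − (1 − 1/2) × 0.810)
   = 0.4050 / 0.5950 = 0.681

predicted reliability = 0.681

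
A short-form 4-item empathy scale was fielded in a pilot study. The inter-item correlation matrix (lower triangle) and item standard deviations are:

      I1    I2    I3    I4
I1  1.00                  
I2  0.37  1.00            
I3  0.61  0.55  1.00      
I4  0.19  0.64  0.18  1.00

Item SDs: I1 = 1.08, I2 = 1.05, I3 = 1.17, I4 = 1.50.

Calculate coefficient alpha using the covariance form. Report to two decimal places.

α = 0.72

Σσ²ᵢ = 1.08² + 1.05² + 1.17² + 1.50² = 5.8878
Covariances σ_ij = r_ij · s_i · s_j:
  σ(I1,I2) = 0.37 × 1.08 × 1.05 = 0.4196
  σ(I1,I3) = 0.61 × 1.08 × 1.17 = 0.7708
  σ(I1,I4) = 0.19 × 1.08 × 1.50 = 0.3078
  σ(I2,I3) = 0.55 × 1.05 × 1.17 = 0.6757
  σ(I2,I4) = 0.64 × 1.05 × 1.50 = 1.0080
  σ(I3,I4) = 0.18 × 1.17 × 1.50 = 0.3159
σ²_T = Σσ²ᵢ + 2·Σσ_ij = 5.8878 + 2 × 3.4978 = 12.8834
α = (4/3)·(1 − 5.8878/12.8834) = 0.72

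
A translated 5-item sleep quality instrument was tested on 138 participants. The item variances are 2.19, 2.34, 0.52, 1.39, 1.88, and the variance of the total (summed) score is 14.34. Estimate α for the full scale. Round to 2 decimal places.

ΣVar(i) = 2.19 + 2.34 + 0.52 + 1.39 + 1.88 = 8.32
α = (k/(k−1))·(1 − ΣVar(i)/total variance) = (5/4)·(1 − 8.32/14.34) = 0.52

α = 0.52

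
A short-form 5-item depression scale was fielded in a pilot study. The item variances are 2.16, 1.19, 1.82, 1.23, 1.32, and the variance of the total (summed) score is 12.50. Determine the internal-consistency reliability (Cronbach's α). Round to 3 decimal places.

α = 0.478

Σσᵢ² = 2.16 + 1.19 + 1.82 + 1.23 + 1.32 = 7.72
α = (k/(k−1))·(1 − Σσᵢ²/total variance) = (5/4)·(1 − 7.72/12.50) = 0.478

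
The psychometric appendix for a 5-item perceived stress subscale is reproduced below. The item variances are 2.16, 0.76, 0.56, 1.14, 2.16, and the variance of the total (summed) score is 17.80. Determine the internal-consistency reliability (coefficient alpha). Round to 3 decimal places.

α = 0.774

Σσᵢ² = 2.16 + 0.76 + 0.56 + 1.14 + 2.16 = 6.78
α = (k/(k−1))·(1 − Σσᵢ²/Var(T)) = (5/4)·(1 − 6.78/17.80) = 0.774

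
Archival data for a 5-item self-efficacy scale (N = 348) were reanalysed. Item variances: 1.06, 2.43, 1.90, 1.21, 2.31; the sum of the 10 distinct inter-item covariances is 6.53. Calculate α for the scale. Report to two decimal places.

α = 0.74

Σσ²ᵢ = 1.06 + 2.43 + 1.90 + 1.21 + 2.31 = 8.91
Sum of distinct covariances = 6.53
σ²_total = Σσ²ᵢ + 2·Σcov = 8.91 + 2 × 6.53 = 21.97
α = (5/4)·(1 − 8.91/21.97) = 0.74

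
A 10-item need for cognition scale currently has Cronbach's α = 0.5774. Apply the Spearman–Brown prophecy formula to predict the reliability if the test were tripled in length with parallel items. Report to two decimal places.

predicted reliability = 0.80

Length factor m = 3
α' = m·α / (1 + (m−1)·α)
   = 3 × 0.5774 / (1 + (3 − 1) × 0.5774)
   = 1.7322 / 2.1548 = 0.80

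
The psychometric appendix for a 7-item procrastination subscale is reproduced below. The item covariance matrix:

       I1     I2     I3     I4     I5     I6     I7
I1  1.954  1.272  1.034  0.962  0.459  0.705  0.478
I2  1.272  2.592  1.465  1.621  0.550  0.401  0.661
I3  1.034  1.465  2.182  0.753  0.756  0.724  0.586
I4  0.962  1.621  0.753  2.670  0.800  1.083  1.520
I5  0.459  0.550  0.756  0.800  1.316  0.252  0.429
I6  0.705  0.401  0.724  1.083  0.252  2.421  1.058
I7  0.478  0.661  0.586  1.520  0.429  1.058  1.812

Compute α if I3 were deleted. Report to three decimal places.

α = 0.789

Remaining items: I1, I2, I4, I5, I6, I7 (k = 6).
ΣVar(i) = 1.954 + 2.592 + 2.670 + 1.316 + 2.421 + 1.812 = 12.765
σ²_total = 12.765 + 2 × 12.251 = 37.267
α (item deleted) = (6/5)·(1 − 12.765/37.267) = 0.789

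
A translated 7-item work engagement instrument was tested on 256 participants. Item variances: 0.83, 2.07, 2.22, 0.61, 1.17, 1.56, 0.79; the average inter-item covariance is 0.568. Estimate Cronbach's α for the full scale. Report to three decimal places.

α = 0.841

sum of item variances = 0.83 + 2.07 + 2.22 + 0.61 + 1.17 + 1.56 + 0.79 = 9.25
Sum of the 21 distinct covariances = 21 × 0.568 = 11.928
total variance = sum of item variances + 2·Σcov = 9.25 + 2 × 11.928 = 33.106
α = (7/6)·(1 − 9.25/33.106) = 0.841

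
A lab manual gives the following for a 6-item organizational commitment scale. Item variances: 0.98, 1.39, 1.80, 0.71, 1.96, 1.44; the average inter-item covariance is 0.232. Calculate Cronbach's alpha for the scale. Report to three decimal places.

α = 0.548

Σσ²ᵢ = 0.98 + 1.39 + 1.80 + 0.71 + 1.96 + 1.44 = 8.28
Sum of the 15 distinct covariances = 15 × 0.232 = 3.480
σ²_T = Σσ²ᵢ + 2·Σcov = 8.28 + 2 × 3.480 = 15.240
α = (6/5)·(1 − 8.28/15.240) = 0.548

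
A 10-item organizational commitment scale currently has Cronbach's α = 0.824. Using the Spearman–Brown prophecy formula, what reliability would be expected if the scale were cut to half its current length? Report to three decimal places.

Length factor m = 1/2
α' = m·α / (1 − (1−m)·α)
   = 1/2 × 0.824 / (1 − (1 − 1/2) × 0.824)
   = 0.4120 / 0.5880 = 0.701

predicted reliability = 0.701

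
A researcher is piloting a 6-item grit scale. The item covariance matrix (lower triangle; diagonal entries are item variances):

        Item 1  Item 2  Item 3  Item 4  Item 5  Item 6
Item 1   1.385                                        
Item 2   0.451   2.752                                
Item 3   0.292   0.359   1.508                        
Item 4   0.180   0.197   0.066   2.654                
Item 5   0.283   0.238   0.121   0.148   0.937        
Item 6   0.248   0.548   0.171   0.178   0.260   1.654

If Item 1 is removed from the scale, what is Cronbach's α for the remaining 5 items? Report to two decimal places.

Remaining items: Item 2, Item 3, Item 4, Item 5, Item 6 (k = 5).
Σσ²ᵢ = 2.752 + 1.508 + 2.654 + 0.937 + 1.654 = 9.505
σ²_total = 9.505 + 2 × 2.286 = 14.077
α (item deleted) = (5/4)·(1 − 9.505/14.077) = 0.41

α = 0.41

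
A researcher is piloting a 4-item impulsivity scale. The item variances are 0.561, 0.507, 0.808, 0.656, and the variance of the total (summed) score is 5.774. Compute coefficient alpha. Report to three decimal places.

Σσᵢ² = 0.561 + 0.507 + 0.808 + 0.656 = 2.532
α = (k/(k−1))·(1 − Σσᵢ²/Var(T)) = (4/3)·(1 − 2.532/5.774) = 0.749

coefficient alpha = 0.749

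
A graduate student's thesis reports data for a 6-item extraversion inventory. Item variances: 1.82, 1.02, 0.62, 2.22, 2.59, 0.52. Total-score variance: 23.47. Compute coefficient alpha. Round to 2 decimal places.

coefficient alpha = 0.75

Σσ²ᵢ = 1.82 + 1.02 + 0.62 + 2.22 + 2.59 + 0.52 = 8.79
α = (k/(k−1))·(1 − Σσ²ᵢ/total variance) = (6/5)·(1 − 8.79/23.47) = 0.75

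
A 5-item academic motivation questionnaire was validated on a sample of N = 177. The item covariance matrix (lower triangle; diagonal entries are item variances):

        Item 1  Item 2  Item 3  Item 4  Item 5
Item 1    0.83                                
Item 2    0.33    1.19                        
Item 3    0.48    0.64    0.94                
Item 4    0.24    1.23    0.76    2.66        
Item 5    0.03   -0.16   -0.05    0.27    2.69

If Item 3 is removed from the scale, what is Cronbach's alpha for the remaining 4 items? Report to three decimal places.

Remaining items: Item 1, Item 2, Item 4, Item 5 (k = 4).
sum of item variances = 0.83 + 1.19 + 2.66 + 2.69 = 7.37
Var(T) = 7.37 + 2 × 1.94 = 11.25
α (item deleted) = (4/3)·(1 − 7.37/11.25) = 0.460

α = 0.460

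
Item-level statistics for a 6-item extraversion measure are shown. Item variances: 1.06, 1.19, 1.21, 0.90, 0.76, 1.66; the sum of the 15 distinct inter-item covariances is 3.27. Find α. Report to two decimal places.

α = 0.59

sum of item variances = 1.06 + 1.19 + 1.21 + 0.90 + 0.76 + 1.66 = 6.78
Sum of distinct covariances = 3.27
σ²_T = sum of item variances + 2·Σcov = 6.78 + 2 × 3.27 = 13.32
α = (6/5)·(1 − 6.78/13.32) = 0.59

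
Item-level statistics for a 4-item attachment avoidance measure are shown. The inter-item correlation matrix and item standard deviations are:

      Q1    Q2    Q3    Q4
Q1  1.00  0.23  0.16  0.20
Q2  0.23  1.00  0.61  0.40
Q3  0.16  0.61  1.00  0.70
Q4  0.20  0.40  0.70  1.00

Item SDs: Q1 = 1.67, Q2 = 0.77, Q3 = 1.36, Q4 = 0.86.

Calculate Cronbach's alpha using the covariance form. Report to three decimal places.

Σσ²ᵢ = 1.67² + 0.77² + 1.36² + 0.86² = 5.9710
Covariances σ_ij = r_ij · s_i · s_j:
  σ(Q1,Q2) = 0.23 × 1.67 × 0.77 = 0.2958
  σ(Q1,Q3) = 0.16 × 1.67 × 1.36 = 0.3634
  σ(Q1,Q4) = 0.20 × 1.67 × 0.86 = 0.2872
  σ(Q2,Q3) = 0.61 × 0.77 × 1.36 = 0.6388
  σ(Q2,Q4) = 0.40 × 0.77 × 0.86 = 0.2649
  σ(Q3,Q4) = 0.70 × 1.36 × 0.86 = 0.8187
σ²_T = Σσ²ᵢ + 2·Σσ_ij = 5.9710 + 2 × 2.6688 = 11.3086
α = (4/3)·(1 − 5.9710/11.3086) = 0.629

α = 0.629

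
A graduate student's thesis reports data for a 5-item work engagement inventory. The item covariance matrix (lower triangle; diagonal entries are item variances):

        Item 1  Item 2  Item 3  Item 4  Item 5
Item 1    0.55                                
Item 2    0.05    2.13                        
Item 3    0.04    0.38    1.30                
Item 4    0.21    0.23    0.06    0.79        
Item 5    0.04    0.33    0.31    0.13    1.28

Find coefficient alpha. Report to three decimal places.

ΣVar(i) = 0.55 + 2.13 + 1.30 + 0.79 + 1.28 = 6.05
Sum of the distinct covariances = 1.78
σ²_total = 6.05 + 2 × 1.78 = 9.61
α = (k/(k−1))·(1 − ΣVar(i)/σ²_total) = (5/4)·(1 − 6.05/9.61) = 0.463

coefficient alpha = 0.463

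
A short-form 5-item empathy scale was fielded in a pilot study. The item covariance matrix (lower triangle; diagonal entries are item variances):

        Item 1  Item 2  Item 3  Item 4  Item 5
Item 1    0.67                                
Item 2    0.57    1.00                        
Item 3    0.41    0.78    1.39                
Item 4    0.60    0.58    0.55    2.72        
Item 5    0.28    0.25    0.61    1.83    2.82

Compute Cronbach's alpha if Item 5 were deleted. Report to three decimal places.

Remaining items: Item 1, Item 2, Item 3, Item 4 (k = 4).
Σσ²ᵢ = 0.67 + 1.00 + 1.39 + 2.72 = 5.78
Var(T) = 5.78 + 2 × 3.49 = 12.76
α (item deleted) = (4/3)·(1 − 5.78/12.76) = 0.729

α = 0.729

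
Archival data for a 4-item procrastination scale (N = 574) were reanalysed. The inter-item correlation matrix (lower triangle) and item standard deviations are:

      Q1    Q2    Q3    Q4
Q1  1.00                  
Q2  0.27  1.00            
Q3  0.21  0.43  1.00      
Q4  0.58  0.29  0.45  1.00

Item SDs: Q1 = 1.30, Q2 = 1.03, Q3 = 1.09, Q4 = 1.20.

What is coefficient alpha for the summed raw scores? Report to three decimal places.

α = 0.702

Σσ²ᵢ = 1.30² + 1.03² + 1.09² + 1.20² = 5.3790
Covariances σ_ij = r_ij · s_i · s_j:
  σ(Q1,Q2) = 0.27 × 1.30 × 1.03 = 0.3615
  σ(Q1,Q3) = 0.21 × 1.30 × 1.09 = 0.2976
  σ(Q1,Q4) = 0.58 × 1.30 × 1.20 = 0.9048
  σ(Q2,Q3) = 0.43 × 1.03 × 1.09 = 0.4828
  σ(Q2,Q4) = 0.29 × 1.03 × 1.20 = 0.3584
  σ(Q3,Q4) = 0.45 × 1.09 × 1.20 = 0.5886
σ²_T = Σσ²ᵢ + 2·Σσ_ij = 5.3790 + 2 × 2.9937 = 11.3664
α = (4/3)·(1 − 5.3790/11.3664) = 0.702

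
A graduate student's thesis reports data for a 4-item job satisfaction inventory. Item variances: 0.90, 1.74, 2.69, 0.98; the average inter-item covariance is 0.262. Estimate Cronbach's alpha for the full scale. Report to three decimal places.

Cronbach's alpha = 0.443

Σσᵢ² = 0.90 + 1.74 + 2.69 + 0.98 = 6.31
Sum of the 6 distinct covariances = 6 × 0.262 = 1.572
σ²_total = Σσᵢ² + 2·Σcov = 6.31 + 2 × 1.572 = 9.454
α = (4/3)·(1 − 6.31/9.454) = 0.443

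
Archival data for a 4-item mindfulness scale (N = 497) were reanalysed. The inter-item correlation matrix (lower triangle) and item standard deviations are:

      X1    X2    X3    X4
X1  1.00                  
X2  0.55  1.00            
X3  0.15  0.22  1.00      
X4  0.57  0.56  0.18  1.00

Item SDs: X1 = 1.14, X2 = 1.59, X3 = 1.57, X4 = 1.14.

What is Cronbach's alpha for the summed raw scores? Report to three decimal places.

Cronbach's alpha = 0.675

Σσ²ᵢ = 1.14² + 1.59² + 1.57² + 1.14² = 7.5922
Covariances σ_ij = r_ij · s_i · s_j:
  σ(X1,X2) = 0.55 × 1.14 × 1.59 = 0.9969
  σ(X1,X3) = 0.15 × 1.14 × 1.57 = 0.2685
  σ(X1,X4) = 0.57 × 1.14 × 1.14 = 0.7408
  σ(X2,X3) = 0.22 × 1.59 × 1.57 = 0.5492
  σ(X2,X4) = 0.56 × 1.59 × 1.14 = 1.0151
  σ(X3,X4) = 0.18 × 1.57 × 1.14 = 0.3222
σ²_T = Σσ²ᵢ + 2·Σσ_ij = 7.5922 + 2 × 3.8927 = 15.3776
α = (4/3)·(1 − 7.5922/15.3776) = 0.675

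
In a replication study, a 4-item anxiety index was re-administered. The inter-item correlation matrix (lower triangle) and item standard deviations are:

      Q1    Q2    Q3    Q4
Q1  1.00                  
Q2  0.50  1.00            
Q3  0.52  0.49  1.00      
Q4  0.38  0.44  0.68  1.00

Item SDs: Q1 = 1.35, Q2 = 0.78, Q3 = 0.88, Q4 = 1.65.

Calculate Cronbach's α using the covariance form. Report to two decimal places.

Σσ²ᵢ = 1.35² + 0.78² + 0.88² + 1.65² = 5.9278
Covariances σ_ij = r_ij · s_i · s_j:
  σ(Q1,Q2) = 0.50 × 1.35 × 0.78 = 0.5265
  σ(Q1,Q3) = 0.52 × 1.35 × 0.88 = 0.6178
  σ(Q1,Q4) = 0.38 × 1.35 × 1.65 = 0.8464
  σ(Q2,Q3) = 0.49 × 0.78 × 0.88 = 0.3363
  σ(Q2,Q4) = 0.44 × 0.78 × 1.65 = 0.5663
  σ(Q3,Q4) = 0.68 × 0.88 × 1.65 = 0.9874
σ²_T = Σσ²ᵢ + 2·Σσ_ij = 5.9278 + 2 × 3.8807 = 13.6892
α = (4/3)·(1 − 5.9278/13.6892) = 0.76

α = 0.76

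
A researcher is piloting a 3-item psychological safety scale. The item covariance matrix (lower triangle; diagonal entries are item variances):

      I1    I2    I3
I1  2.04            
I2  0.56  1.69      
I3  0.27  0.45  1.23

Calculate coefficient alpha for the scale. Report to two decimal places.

coefficient alpha = 0.51

ΣVar(i) = 2.04 + 1.69 + 1.23 = 4.96
Sum of off-diagonal covariances = 1.28
total variance = 4.96 + 2 × 1.28 = 7.52
α = (k/(k−1))·(1 − ΣVar(i)/total variance) = (3/2)·(1 − 4.96/7.52) = 0.51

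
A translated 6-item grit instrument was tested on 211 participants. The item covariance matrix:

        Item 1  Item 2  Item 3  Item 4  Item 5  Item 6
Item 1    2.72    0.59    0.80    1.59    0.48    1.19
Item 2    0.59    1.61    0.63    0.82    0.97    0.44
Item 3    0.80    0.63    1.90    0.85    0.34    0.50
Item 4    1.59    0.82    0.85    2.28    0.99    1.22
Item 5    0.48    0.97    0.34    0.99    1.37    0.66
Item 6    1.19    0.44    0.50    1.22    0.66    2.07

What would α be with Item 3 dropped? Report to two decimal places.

α = 0.80

Remaining items: Item 1, Item 2, Item 4, Item 5, Item 6 (k = 5).
Σσ²ᵢ = 2.72 + 1.61 + 2.28 + 1.37 + 2.07 = 10.05
σ²_T = 10.05 + 2 × 8.95 = 27.95
α (item deleted) = (5/4)·(1 − 10.05/27.95) = 0.80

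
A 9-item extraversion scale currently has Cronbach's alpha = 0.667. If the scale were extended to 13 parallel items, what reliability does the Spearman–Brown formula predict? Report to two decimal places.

Length factor m = 13/9 = 1.4444
α' = m·α / (1 + (m−1)·α)
   = 13/9 × 0.667 / (1 + (13/9 − 1) × 0.667)
   = 0.9634 / 1.2964 = 0.74

predicted reliability = 0.74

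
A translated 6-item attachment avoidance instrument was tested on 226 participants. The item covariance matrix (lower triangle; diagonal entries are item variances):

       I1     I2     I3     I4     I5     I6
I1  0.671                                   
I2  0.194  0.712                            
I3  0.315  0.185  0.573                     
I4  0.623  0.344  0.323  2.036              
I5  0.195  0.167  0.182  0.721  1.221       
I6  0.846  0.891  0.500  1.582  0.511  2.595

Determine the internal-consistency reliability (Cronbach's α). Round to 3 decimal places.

α = 0.792

ΣVar(i) = 0.671 + 0.712 + 0.573 + 2.036 + 1.221 + 2.595 = 7.808
Σ_{i<j} σ_ij = 7.579
σ²_total = 7.808 + 2 × 7.579 = 22.966
α = (k/(k−1))·(1 − ΣVar(i)/σ²_total) = (6/5)·(1 − 7.808/22.966) = 0.792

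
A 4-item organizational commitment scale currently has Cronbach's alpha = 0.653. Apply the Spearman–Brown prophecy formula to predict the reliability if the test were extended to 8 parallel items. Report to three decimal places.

Length factor m = 8/4 = 2.0000
α' = m·α / (1 + (m−1)·α)
   = 8/4 × 0.653 / (1 + (8/4 − 1) × 0.653)
   = 1.3060 / 1.6530 = 0.790

predicted reliability = 0.790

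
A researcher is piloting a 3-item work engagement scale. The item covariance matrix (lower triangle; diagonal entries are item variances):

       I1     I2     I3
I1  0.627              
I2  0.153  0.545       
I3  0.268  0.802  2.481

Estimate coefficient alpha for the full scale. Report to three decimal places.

Σσᵢ² = 0.627 + 0.545 + 2.481 = 3.653
Σ_{i<j} σ_ij = 1.223
σ²_T = 3.653 + 2 × 1.223 = 6.099
α = (k/(k−1))·(1 − Σσᵢ²/σ²_T) = (3/2)·(1 − 3.653/6.099) = 0.602

α = 0.602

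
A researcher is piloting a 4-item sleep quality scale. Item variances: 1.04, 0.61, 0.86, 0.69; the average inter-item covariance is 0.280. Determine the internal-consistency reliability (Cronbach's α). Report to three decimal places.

α = 0.683

sum of item variances = 1.04 + 0.61 + 0.86 + 0.69 = 3.20
Sum of the 6 distinct covariances = 6 × 0.280 = 1.680
σ²_total = sum of item variances + 2·Σcov = 3.20 + 2 × 1.680 = 6.560
α = (4/3)·(1 − 3.20/6.560) = 0.683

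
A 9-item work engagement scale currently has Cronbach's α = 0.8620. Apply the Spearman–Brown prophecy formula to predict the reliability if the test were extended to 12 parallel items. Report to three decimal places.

Length factor m = 12/9 = 1.3333
α' = m·α / (1 + (m−1)·α)
   = 12/9 × 0.8620 / (1 + (12/9 − 1) × 0.8620)
   = 1.1493 / 1.2873 = 0.893

predicted reliability = 0.893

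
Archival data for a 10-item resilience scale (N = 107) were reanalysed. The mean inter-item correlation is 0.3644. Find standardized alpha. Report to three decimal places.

Standardized α = k·r̄ / (1 + (k−1)·r̄) = 10 × 0.3644 / (1 + 9 × 0.3644)
  = 3.6440 / 4.2796 = 0.851

standardized alpha = 0.851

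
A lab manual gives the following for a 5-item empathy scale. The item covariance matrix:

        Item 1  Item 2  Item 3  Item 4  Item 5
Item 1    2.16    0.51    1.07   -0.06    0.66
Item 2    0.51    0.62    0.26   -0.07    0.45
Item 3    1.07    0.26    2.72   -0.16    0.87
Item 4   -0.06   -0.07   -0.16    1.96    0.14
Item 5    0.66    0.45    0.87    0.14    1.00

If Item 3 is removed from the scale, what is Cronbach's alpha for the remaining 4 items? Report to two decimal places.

α = 0.48

Remaining items: Item 1, Item 2, Item 4, Item 5 (k = 4).
Σσ²ᵢ = 2.16 + 0.62 + 1.96 + 1.00 = 5.74
Var(T) = 5.74 + 2 × 1.63 = 9.00
α (item deleted) = (4/3)·(1 − 5.74/9.00) = 0.48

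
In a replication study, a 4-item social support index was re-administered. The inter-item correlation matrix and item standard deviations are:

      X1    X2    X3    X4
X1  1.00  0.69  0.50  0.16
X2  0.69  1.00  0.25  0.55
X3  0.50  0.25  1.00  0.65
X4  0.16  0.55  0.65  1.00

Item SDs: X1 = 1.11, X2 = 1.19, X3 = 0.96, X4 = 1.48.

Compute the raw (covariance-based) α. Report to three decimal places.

α = 0.766

Σσ²ᵢ = 1.11² + 1.19² + 0.96² + 1.48² = 5.7602
Covariances σ_ij = r_ij · s_i · s_j:
  σ(X1,X2) = 0.69 × 1.11 × 1.19 = 0.9114
  σ(X1,X3) = 0.50 × 1.11 × 0.96 = 0.5328
  σ(X1,X4) = 0.16 × 1.11 × 1.48 = 0.2628
  σ(X2,X3) = 0.25 × 1.19 × 0.96 = 0.2856
  σ(X2,X4) = 0.55 × 1.19 × 1.48 = 0.9687
  σ(X3,X4) = 0.65 × 0.96 × 1.48 = 0.9235
σ²_T = Σσ²ᵢ + 2·Σσ_ij = 5.7602 + 2 × 3.8848 = 13.5298
α = (4/3)·(1 − 5.7602/13.5298) = 0.766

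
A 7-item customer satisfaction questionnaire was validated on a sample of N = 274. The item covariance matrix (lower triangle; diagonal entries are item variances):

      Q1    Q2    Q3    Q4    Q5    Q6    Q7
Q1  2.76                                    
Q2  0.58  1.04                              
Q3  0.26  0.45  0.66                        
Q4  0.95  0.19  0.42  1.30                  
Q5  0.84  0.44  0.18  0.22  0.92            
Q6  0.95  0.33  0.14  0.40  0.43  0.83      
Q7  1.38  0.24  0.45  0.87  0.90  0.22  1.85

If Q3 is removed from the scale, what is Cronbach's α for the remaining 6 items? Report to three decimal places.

α = 0.807

Remaining items: Q1, Q2, Q4, Q5, Q6, Q7 (k = 6).
ΣVar(i) = 2.76 + 1.04 + 1.30 + 0.92 + 0.83 + 1.85 = 8.70
σ²_T = 8.70 + 2 × 8.94 = 26.58
α (item deleted) = (6/5)·(1 − 8.70/26.58) = 0.807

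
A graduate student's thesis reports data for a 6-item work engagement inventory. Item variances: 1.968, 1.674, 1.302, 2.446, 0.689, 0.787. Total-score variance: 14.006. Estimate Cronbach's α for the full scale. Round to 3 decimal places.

sum of item variances = 1.968 + 1.674 + 1.302 + 2.446 + 0.689 + 0.787 = 8.866
α = (k/(k−1))·(1 − sum of item variances/total variance) = (6/5)·(1 − 8.866/14.006) = 0.440

α = 0.440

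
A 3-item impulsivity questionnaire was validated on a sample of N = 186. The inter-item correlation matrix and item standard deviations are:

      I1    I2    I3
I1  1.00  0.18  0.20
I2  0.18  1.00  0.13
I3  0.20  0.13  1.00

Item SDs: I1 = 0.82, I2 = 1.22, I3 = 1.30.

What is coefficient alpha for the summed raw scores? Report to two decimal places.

coefficient alpha = 0.36

Σσ²ᵢ = 0.82² + 1.22² + 1.30² = 3.8508
Covariances σ_ij = r_ij · s_i · s_j:
  σ(I1,I2) = 0.18 × 0.82 × 1.22 = 0.1801
  σ(I1,I3) = 0.20 × 0.82 × 1.30 = 0.2132
  σ(I2,I3) = 0.13 × 1.22 × 1.30 = 0.2062
σ²_T = Σσ²ᵢ + 2·Σσ_ij = 3.8508 + 2 × 0.5995 = 5.0498
α = (3/2)·(1 − 3.8508/5.0498) = 0.36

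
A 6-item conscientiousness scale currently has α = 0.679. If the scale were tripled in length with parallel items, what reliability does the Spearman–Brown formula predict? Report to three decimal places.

Length factor m = 3
α' = m·α / (1 + (m−1)·α)
   = 3 × 0.679 / (1 + (3 − 1) × 0.679)
   = 2.0370 / 2.3580 = 0.864

predicted reliability = 0.864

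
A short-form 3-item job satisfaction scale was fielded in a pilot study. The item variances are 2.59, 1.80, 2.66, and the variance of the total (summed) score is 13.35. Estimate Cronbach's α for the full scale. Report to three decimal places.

sum of item variances = 2.59 + 1.80 + 2.66 = 7.05
α = (k/(k−1))·(1 − sum of item variances/total variance) = (3/2)·(1 − 7.05/13.35) = 0.708

α = 0.708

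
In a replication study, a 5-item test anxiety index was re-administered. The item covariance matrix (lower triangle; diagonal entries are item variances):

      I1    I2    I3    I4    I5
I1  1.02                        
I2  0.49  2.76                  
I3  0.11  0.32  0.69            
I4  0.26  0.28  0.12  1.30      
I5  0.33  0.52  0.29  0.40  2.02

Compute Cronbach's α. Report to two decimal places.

sum of item variances = 1.02 + 2.76 + 0.69 + 1.30 + 2.02 = 7.79
Σ_{i<j} σ_ij = 3.12
Var(T) = 7.79 + 2 × 3.12 = 14.03
α = (k/(k−1))·(1 − sum of item variances/Var(T)) = (5/4)·(1 − 7.79/14.03) = 0.56

Cronbach's α = 0.56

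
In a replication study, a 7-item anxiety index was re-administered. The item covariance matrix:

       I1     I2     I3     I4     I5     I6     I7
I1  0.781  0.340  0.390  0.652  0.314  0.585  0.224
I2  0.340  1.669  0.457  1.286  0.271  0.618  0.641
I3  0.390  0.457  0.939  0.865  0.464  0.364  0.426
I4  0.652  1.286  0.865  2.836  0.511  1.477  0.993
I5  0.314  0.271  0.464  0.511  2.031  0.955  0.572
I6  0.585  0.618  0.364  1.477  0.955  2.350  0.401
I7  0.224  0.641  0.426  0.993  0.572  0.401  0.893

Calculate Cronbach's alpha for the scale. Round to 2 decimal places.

Cronbach's alpha = 0.81

ΣVar(i) = 0.781 + 1.669 + 0.939 + 2.836 + 2.031 + 2.350 + 0.893 = 11.499
Σ_{i<j} σ_ij = 12.806
σ²_T = 11.499 + 2 × 12.806 = 37.111
α = (k/(k−1))·(1 − ΣVar(i)/σ²_T) = (7/6)·(1 − 11.499/37.111) = 0.81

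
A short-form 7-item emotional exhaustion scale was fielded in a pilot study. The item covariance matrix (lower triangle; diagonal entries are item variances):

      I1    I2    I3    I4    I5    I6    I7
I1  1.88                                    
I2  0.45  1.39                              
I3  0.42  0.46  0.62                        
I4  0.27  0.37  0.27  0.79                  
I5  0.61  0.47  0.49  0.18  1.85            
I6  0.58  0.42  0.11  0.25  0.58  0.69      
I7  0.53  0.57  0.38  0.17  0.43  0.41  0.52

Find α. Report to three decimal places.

α = 0.799

Σσ²ᵢ = 1.88 + 1.39 + 0.62 + 0.79 + 1.85 + 0.69 + 0.52 = 7.74
Sum of the distinct covariances = 8.42
σ²_T = 7.74 + 2 × 8.42 = 24.58
α = (k/(k−1))·(1 − Σσ²ᵢ/σ²_T) = (7/6)·(1 − 7.74/24.58) = 0.799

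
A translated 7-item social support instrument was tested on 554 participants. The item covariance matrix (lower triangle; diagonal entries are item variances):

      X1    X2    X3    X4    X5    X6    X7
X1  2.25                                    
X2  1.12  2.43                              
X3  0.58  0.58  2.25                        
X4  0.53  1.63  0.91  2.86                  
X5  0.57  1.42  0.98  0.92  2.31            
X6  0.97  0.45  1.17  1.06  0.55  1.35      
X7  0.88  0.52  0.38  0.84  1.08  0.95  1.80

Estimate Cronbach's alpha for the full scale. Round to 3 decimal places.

Cronbach's alpha = 0.821

Σσ²ᵢ = 2.25 + 2.43 + 2.25 + 2.86 + 2.31 + 1.35 + 1.80 = 15.25
Sum of the distinct covariances = 18.09
σ²_total = 15.25 + 2 × 18.09 = 51.43
α = (k/(k−1))·(1 − Σσ²ᵢ/σ²_total) = (7/6)·(1 − 15.25/51.43) = 0.821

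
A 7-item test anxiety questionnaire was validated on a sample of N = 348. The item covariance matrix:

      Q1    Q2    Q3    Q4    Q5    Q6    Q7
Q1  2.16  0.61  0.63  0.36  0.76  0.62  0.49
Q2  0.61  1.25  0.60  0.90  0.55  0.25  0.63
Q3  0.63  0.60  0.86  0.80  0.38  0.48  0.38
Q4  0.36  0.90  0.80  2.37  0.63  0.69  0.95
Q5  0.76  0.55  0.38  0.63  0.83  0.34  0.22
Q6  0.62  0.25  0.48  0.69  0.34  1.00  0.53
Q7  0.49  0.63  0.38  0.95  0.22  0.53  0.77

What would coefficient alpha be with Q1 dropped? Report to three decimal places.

Remaining items: Q2, Q3, Q4, Q5, Q6, Q7 (k = 6).
Σσᵢ² = 1.25 + 0.86 + 2.37 + 0.83 + 1.00 + 0.77 = 7.08
σ²_T = 7.08 + 2 × 8.33 = 23.74
α (item deleted) = (6/5)·(1 − 7.08/23.74) = 0.842

α = 0.842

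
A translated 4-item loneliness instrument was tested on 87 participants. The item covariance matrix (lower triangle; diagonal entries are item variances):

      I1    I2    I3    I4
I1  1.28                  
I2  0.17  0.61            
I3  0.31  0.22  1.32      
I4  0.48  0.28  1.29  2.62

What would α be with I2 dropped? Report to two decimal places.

α = 0.67

Remaining items: I1, I3, I4 (k = 3).
sum of item variances = 1.28 + 1.32 + 2.62 = 5.22
total variance = 5.22 + 2 × 2.08 = 9.38
α (item deleted) = (3/2)·(1 − 5.22/9.38) = 0.67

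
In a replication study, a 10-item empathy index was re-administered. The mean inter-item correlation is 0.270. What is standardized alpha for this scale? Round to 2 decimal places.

standardized alpha = 0.79

Standardized α = k·r̄ / (1 + (k−1)·r̄) = 10 × 0.270 / (1 + 9 × 0.270)
  = 2.7000 / 3.4300 = 0.79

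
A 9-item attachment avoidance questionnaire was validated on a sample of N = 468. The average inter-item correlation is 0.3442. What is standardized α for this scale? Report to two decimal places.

standardized α = 0.83

Standardized α = k·r̄ / (1 + (k−1)·r̄) = 9 × 0.3442 / (1 + 8 × 0.3442)
  = 3.0978 / 3.7536 = 0.83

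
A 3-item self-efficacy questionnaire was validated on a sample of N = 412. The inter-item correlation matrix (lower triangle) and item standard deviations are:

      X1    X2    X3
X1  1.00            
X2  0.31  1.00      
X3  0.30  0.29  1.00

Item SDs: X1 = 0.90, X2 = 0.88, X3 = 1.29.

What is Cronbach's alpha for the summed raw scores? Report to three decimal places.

Σσ²ᵢ = 0.90² + 0.88² + 1.29² = 3.2485
Covariances σ_ij = r_ij · s_i · s_j:
  σ(X1,X2) = 0.31 × 0.90 × 0.88 = 0.2455
  σ(X1,X3) = 0.30 × 0.90 × 1.29 = 0.3483
  σ(X2,X3) = 0.29 × 0.88 × 1.29 = 0.3292
σ²_T = Σσ²ᵢ + 2·Σσ_ij = 3.2485 + 2 × 0.9230 = 5.0945
α = (3/2)·(1 − 3.2485/5.0945) = 0.544

Cronbach's alpha = 0.544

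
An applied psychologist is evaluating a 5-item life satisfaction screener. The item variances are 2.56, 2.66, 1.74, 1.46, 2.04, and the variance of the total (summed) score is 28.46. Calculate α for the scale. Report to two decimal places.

α = 0.79

ΣVar(i) = 2.56 + 2.66 + 1.74 + 1.46 + 2.04 = 10.46
α = (k/(k−1))·(1 − ΣVar(i)/σ²_T) = (5/4)·(1 − 10.46/28.46) = 0.79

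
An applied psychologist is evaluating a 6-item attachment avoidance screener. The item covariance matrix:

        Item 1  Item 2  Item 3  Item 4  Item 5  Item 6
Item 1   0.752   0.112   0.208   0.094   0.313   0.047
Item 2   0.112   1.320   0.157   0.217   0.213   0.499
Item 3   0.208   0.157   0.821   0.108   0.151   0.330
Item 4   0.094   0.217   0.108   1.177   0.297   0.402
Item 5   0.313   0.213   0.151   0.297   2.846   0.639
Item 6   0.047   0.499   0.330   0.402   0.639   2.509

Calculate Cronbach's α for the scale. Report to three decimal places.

ΣVar(i) = 0.752 + 1.320 + 0.821 + 1.177 + 2.846 + 2.509 = 9.425
Σ_{i<j} σ_ij = 3.787
σ²_T = 9.425 + 2 × 3.787 = 16.999
α = (k/(k−1))·(1 − ΣVar(i)/σ²_T) = (6/5)·(1 − 9.425/16.999) = 0.535

Cronbach's α = 0.535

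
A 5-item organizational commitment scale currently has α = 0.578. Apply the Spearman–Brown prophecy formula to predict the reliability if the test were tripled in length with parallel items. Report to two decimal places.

Length factor m = 3
α' = m·α / (1 + (m−1)·α)
   = 3 × 0.578 / (1 + (3 − 1) × 0.578)
   = 1.7340 / 2.1560 = 0.80

predicted reliability = 0.80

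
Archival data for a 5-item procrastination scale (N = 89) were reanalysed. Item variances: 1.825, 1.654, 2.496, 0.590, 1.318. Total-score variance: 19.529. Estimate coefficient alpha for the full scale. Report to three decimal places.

sum of item variances = 1.825 + 1.654 + 2.496 + 0.590 + 1.318 = 7.883
α = (k/(k−1))·(1 − sum of item variances/σ²_total) = (5/4)·(1 − 7.883/19.529) = 0.745

coefficient alpha = 0.745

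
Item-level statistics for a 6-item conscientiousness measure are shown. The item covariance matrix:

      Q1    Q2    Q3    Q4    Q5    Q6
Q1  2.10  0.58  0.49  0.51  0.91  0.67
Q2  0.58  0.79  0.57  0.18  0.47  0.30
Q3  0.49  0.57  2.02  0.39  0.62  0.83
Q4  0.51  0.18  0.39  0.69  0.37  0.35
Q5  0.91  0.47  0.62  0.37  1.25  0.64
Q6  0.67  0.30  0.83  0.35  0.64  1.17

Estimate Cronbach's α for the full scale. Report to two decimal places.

ΣVar(i) = 2.10 + 0.79 + 2.02 + 0.69 + 1.25 + 1.17 = 8.02
Sum of off-diagonal covariances = 7.88
σ²_total = 8.02 + 2 × 7.88 = 23.78
α = (k/(k−1))·(1 − ΣVar(i)/σ²_total) = (6/5)·(1 − 8.02/23.78) = 0.80

α = 0.80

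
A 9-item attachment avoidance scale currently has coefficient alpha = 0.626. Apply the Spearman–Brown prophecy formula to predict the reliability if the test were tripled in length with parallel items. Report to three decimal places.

Length factor m = 3
α' = m·α / (1 + (m−1)·α)
   = 3 × 0.626 / (1 + (3 − 1) × 0.626)
   = 1.8780 / 2.2520 = 0.834

predicted reliability = 0.834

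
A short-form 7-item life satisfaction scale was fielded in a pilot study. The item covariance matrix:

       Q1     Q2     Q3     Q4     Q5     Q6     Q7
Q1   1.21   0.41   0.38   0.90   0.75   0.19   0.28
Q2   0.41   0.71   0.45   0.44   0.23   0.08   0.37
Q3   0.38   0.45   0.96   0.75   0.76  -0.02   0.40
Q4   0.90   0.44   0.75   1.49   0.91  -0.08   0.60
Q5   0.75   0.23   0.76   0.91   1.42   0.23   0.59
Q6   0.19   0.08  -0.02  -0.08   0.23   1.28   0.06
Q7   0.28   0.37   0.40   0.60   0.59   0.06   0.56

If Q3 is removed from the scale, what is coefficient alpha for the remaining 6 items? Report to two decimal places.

Remaining items: Q1, Q2, Q4, Q5, Q6, Q7 (k = 6).
sum of item variances = 1.21 + 0.71 + 1.49 + 1.42 + 1.28 + 0.56 = 6.67
σ²_T = 6.67 + 2 × 5.96 = 18.59
α (item deleted) = (6/5)·(1 − 6.67/18.59) = 0.77

coefficient alpha = 0.77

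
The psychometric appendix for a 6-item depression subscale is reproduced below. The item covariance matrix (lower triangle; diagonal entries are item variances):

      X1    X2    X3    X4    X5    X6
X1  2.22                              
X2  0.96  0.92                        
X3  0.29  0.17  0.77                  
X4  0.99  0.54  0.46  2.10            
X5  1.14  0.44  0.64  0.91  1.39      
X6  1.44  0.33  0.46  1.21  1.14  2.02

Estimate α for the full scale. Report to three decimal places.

Σσᵢ² = 2.22 + 0.92 + 0.77 + 2.10 + 1.39 + 2.02 = 9.42
Sum of off-diagonal covariances = 11.12
Var(T) = 9.42 + 2 × 11.12 = 31.66
α = (k/(k−1))·(1 − Σσᵢ²/Var(T)) = (6/5)·(1 − 9.42/31.66) = 0.843

α = 0.843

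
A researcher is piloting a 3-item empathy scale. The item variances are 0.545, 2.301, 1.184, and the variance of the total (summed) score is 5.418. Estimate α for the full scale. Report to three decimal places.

Σσᵢ² = 0.545 + 2.301 + 1.184 = 4.030
α = (k/(k−1))·(1 − Σσᵢ²/total variance) = (3/2)·(1 − 4.030/5.418) = 0.384

α = 0.384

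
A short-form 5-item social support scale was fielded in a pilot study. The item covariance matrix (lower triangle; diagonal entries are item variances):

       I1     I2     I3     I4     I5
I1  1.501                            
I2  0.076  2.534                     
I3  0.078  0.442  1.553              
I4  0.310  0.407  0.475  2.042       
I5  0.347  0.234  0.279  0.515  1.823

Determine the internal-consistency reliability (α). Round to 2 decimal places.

ΣVar(i) = 1.501 + 2.534 + 1.553 + 2.042 + 1.823 = 9.453
Sum of off-diagonal covariances = 3.163
σ²_T = 9.453 + 2 × 3.163 = 15.779
α = (k/(k−1))·(1 − ΣVar(i)/σ²_T) = (5/4)·(1 − 9.453/15.779) = 0.50

α = 0.50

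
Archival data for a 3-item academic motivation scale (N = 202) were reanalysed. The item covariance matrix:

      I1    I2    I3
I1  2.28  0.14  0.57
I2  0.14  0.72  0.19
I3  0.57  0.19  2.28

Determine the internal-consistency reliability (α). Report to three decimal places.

Σσ²ᵢ = 2.28 + 0.72 + 2.28 = 5.28
Σ_{i<j} σ_ij = 0.90
σ²_total = 5.28 + 2 × 0.90 = 7.08
α = (k/(k−1))·(1 − Σσ²ᵢ/σ²_total) = (3/2)·(1 − 5.28/7.08) = 0.381

α = 0.381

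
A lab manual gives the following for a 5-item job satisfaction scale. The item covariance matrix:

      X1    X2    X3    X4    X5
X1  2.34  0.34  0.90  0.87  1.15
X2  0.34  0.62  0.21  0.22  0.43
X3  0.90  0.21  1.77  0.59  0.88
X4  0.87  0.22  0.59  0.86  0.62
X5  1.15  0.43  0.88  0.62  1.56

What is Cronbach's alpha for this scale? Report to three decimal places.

α = 0.793

sum of item variances = 2.34 + 0.62 + 1.77 + 0.86 + 1.56 = 7.15
Sum of the distinct covariances = 6.21
total variance = 7.15 + 2 × 6.21 = 19.57
α = (k/(k−1))·(1 − sum of item variances/total variance) = (5/4)·(1 − 7.15/19.57) = 0.793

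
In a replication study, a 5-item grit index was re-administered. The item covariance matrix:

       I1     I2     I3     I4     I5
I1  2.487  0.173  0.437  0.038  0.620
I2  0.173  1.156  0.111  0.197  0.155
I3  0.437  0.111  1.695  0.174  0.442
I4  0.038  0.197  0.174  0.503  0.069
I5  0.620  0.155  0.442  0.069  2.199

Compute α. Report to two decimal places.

α = 0.47

sum of item variances = 2.487 + 1.156 + 1.695 + 0.503 + 2.199 = 8.040
Σ_{i<j} σ_ij = 2.416
σ²_total = 8.040 + 2 × 2.416 = 12.872
α = (k/(k−1))·(1 − sum of item variances/σ²_total) = (5/4)·(1 − 8.040/12.872) = 0.47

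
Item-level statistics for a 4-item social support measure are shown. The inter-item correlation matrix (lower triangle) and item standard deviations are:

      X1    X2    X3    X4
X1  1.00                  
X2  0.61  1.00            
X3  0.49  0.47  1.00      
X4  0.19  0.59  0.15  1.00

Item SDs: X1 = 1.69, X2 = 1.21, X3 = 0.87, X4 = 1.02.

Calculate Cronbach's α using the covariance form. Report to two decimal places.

α = 0.73

Σσ²ᵢ = 1.69² + 1.21² + 0.87² + 1.02² = 6.1175
Covariances σ_ij = r_ij · s_i · s_j:
  σ(X1,X2) = 0.61 × 1.69 × 1.21 = 1.2474
  σ(X1,X3) = 0.49 × 1.69 × 0.87 = 0.7204
  σ(X1,X4) = 0.19 × 1.69 × 1.02 = 0.3275
  σ(X2,X3) = 0.47 × 1.21 × 0.87 = 0.4948
  σ(X2,X4) = 0.59 × 1.21 × 1.02 = 0.7282
  σ(X3,X4) = 0.15 × 0.87 × 1.02 = 0.1331
σ²_T = Σσ²ᵢ + 2·Σσ_ij = 6.1175 + 2 × 3.6514 = 13.4203
α = (4/3)·(1 − 6.1175/13.4203) = 0.73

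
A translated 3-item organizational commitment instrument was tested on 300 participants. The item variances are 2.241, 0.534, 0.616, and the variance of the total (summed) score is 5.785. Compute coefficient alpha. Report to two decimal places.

ΣVar(i) = 2.241 + 0.534 + 0.616 = 3.391
α = (k/(k−1))·(1 − ΣVar(i)/Var(T)) = (3/2)·(1 − 3.391/5.785) = 0.62

α = 0.62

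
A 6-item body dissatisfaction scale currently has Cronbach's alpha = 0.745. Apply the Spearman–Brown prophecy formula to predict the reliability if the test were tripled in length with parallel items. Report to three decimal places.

Length factor m = 3
α' = m·α / (1 + (m−1)·α)
   = 3 × 0.745 / (1 + (3 − 1) × 0.745)
   = 2.2350 / 2.4900 = 0.898

predicted reliability = 0.898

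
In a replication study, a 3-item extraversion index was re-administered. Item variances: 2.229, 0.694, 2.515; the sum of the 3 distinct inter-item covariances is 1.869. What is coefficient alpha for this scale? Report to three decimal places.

Σσ²ᵢ = 2.229 + 0.694 + 2.515 = 5.438
Sum of distinct covariances = 1.869
σ²_T = Σσ²ᵢ + 2·Σcov = 5.438 + 2 × 1.869 = 9.176
α = (3/2)·(1 − 5.438/9.176) = 0.611

α = 0.611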